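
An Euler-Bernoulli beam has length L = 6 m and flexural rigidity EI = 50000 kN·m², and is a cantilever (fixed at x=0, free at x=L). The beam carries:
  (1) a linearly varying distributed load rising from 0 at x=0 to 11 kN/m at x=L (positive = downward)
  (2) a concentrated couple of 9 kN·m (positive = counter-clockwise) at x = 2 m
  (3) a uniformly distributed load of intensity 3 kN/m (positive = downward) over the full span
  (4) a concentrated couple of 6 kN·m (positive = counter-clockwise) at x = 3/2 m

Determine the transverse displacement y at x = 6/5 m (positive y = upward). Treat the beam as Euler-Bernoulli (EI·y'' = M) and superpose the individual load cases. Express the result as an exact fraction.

y(6/5) = -849447/390625000 m

Load 1 — triangular load w₀=11 kN/m (0→w₀ over full span):
  y_1 = (w₀Lx³/12-w₀L²x²/6-w₀x⁵/(120L))/EI = (11·6·(6/5)³/12-11·6²·(6/5)²/6-11·(6/5)⁵/(120·6))/50000 = -668547/390625000 m
Load 2 — applied couple M₀=9 kN·m at a=2 m (b=L-a=4):
  y_2 = M₀x²/(2EI)  [x≤a] = 9·(6/5)²/(2·50000) = 81/625000 m
Load 3 — uniform load w=3 kN/m over full span:
  y_3 = -wx²(x²-4Lx+6L²)/(24EI) = -3·(6/5)²·((6/5)²-4·6·(6/5)+6·6²)/(24·50000) = -10611/15625000 m
Load 4 — applied couple M₀=6 kN·m at a=3/2 m (b=L-a=9/2):
  y_4 = M₀x²/(2EI)  [x≤a] = 6·(6/5)²/(2·50000) = 27/312500 m
Superposition: y = Σ y_i = -849447/390625000 m ≈ -0.002175 m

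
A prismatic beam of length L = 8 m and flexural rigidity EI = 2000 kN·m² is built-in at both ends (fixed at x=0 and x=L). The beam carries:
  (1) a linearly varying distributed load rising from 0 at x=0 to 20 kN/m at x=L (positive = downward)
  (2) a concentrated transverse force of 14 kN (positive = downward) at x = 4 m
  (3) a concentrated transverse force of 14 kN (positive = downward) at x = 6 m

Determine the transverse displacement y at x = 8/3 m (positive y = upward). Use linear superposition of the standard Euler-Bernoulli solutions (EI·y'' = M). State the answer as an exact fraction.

y(8/3) = -10759/182250 m

Load 1 — triangular load w₀=20 kN/m (0→w₀ over full span):
  y_1 = -w₀x²(L-x)²(x+2L)/(120LEI) = -20·(8/3)²·(8-(8/3))²·((8/3)+2·8)/(120·8·2000) = -3584/91125 m
Load 2 — point force P=14 kN at a=4 m (b=L-a=4):
  y_2 = -Pb²x²(3aL-(3a+b)x)/(6L³EI)  [x≤a] = -14·4²·(8/3)²·(3·4·8-(3·4+4)·(8/3))/(6·8³·2000) = -28/2025 m
Load 3 — point force P=14 kN at a=6 m (b=L-a=2):
  y_3 = -Pb²x²(3aL-(3a+b)x)/(6L³EI)  [x≤a] = -14·2²·(8/3)²·(3·6·8-(3·6+2)·(8/3))/(6·8³·2000) = -119/20250 m
Superposition: y = Σ y_i = -10759/182250 m ≈ -0.059034 m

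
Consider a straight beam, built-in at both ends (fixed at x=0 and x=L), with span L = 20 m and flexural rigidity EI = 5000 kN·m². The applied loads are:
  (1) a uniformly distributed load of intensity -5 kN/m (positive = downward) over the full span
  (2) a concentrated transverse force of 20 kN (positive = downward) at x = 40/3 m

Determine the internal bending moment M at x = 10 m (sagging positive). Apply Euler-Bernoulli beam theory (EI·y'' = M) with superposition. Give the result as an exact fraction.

Load 1 — uniform load w=-5 kN/m over full span:
  M_1 = wLx/2 - wL²/12 - wx²/2 = (-5)·20·10/2 - (-5)·20²/12 - (-5)·10²/2 = -250/3 kN·m
Load 2 — point force P=20 kN at a=40/3 m (b=L-a=20/3):
  M_2 = Pb²(3a+b)x/L³ - Pab²/L²  [x≤a] = 20·(20/3)²·(3·(40/3)+(20/3))·10/20³ - 20·(40/3)·(20/3)²/20² = 200/9 kN·m
Superposition: M = Σ M_i = -550/9 kN·m ≈ -61.111111 kN·m

M(10) = -550/9 kN·m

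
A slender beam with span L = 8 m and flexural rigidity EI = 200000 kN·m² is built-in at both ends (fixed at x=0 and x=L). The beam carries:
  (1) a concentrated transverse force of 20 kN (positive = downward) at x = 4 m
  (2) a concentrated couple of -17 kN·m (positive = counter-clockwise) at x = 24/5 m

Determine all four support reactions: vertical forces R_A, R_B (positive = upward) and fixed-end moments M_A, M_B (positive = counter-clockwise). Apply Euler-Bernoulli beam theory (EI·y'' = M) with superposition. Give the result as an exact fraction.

R_A = 347/50 kN, M_A = 364/25 kN·m, R_B = 653/50 kN, M_B = -551/25 kN·m

Load 1 — point force P=20 kN at a=4 m (b=L-a=4):
  R_A = Pb²(3a+b)/L³ = 20·4²·(3·4+4)/8³ = 10 kN
  M_A = Pab²/L² = 20·4·4²/8² = 20 kN·m
  R_B = Pa²(a+3b)/L³ = 20·4²·(4+3·4)/8³ = 10 kN
  M_B = -Pa²b/L² = -20·4²·4/8² = -20 kN·m
Load 2 — applied couple M₀=-17 kN·m at a=24/5 m (b=L-a=16/5):
  R_A = 6M₀ab/L³ = 6·(-17)·(24/5)·(16/5)/8³ = -153/50 kN
  M_A = M₀b(2a-b)/L² = (-17)·(16/5)·(2·(24/5)-(16/5))/8² = -136/25 kN·m
  R_B = -6M₀ab/L³ = -6·(-17)·(24/5)·(16/5)/8³ = 153/50 kN
  M_B = M₀a(2b-a)/L² = (-17)·(24/5)·(2·(16/5)-(24/5))/8² = -51/25 kN·m
Superposition: R_A = 347/50 kN, M_A = 364/25 kN·m, R_B = 653/50 kN, M_B = -551/25 kN·m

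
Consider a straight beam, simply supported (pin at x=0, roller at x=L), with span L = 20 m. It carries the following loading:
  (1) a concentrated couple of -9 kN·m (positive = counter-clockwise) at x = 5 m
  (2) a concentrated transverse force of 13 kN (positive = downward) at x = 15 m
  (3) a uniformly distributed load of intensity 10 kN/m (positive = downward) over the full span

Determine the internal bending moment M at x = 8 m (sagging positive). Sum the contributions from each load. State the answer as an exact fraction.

Load 1 — applied couple M₀=-9 kN·m at a=5 m (b=L-a=15):
  M_1 = M₀x/L - M₀  [x>a] = (-9)·8/20 - (-9) = 27/5 kN·m
Load 2 — point force P=13 kN at a=15 m (b=L-a=5):
  M_2 = Pbx/L  [x≤a] = 13·5·8/20 = 26 kN·m
Load 3 — uniform load w=10 kN/m over full span:
  M_3 = wx(L-x)/2 = 10·8·(20-8)/2 = 480 kN·m
Superposition: M = Σ M_i = 2557/5 kN·m ≈ 511.400000 kN·m

M(8) = 2557/5 kN·m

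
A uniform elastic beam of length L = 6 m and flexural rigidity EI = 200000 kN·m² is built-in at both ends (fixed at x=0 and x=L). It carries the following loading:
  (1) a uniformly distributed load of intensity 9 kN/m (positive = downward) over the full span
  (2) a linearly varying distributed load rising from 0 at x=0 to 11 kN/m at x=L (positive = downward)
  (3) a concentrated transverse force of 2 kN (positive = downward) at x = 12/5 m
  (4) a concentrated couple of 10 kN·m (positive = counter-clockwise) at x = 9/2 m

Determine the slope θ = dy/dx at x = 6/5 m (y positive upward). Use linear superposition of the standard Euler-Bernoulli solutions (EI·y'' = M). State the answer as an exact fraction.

θ(6/5) = -10923/78125000 rad

Load 1 — uniform load w=9 kN/m over full span:
  θ_1 = -wx(L-x)(L-2x)/(12EI) = -9·(6/5)·(6-(6/5))·(6-2·(6/5))/(12·200000) = -243/3125000 rad
Load 2 — triangular load w₀=11 kN/m (0→w₀ over full span):
  θ_2 = -w₀(2x(L-x)(L-2x)(x+2L)+x²(L-x)²)/(120LEI) = -11·(2·(6/5)·(6-(6/5))·(6-2·(6/5))·((6/5)+2·6)+(6/5)²·(6-(6/5))²)/(120·6·200000) = -693/15625000 rad
Load 3 — point force P=2 kN at a=12/5 m (b=L-a=18/5):
  θ_3 = -Pb²x(2aL-(3a+b)x)/(2L³EI)  [x≤a] = -2·(18/5)²·(6/5)·(2·(12/5)·6-(3·(12/5)+(18/5))·(6/5))/(2·6³·200000) = -891/156250000 rad
Load 4 — applied couple M₀=10 kN·m at a=9/2 m (b=L-a=3/2):
  θ_4 = (R_Ax²/2 - M_Ax)/EI  [x≤a] with R_A=15/8, M_A=25/8 = ((15/8)·(6/5)²/2 - (25/8)·(6/5))/200000 = -3/250000 rad
Superposition: θ = Σ θ_i = -10923/78125000 rad ≈ -0.000140 rad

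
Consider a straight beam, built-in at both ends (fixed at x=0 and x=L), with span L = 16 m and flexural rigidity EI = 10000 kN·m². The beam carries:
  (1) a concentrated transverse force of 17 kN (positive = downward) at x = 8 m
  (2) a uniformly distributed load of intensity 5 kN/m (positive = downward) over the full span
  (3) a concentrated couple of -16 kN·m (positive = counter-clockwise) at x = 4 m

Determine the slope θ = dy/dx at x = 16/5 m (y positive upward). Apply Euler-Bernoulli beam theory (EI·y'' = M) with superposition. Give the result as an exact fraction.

θ(16/5) = -382/15625 rad

Load 1 — point force P=17 kN at a=8 m (b=L-a=8):
  θ_1 = -Pb²x(2aL-(3a+b)x)/(2L³EI)  [x≤a] = -17·8²·(16/5)·(2·8·16-(3·8+8)·(16/5))/(2·16³·10000) = -102/15625 rad
Load 2 — uniform load w=5 kN/m over full span:
  θ_2 = -wx(L-x)(L-2x)/(12EI) = -5·(16/5)·(16-(16/5))·(16-2·(16/5))/(12·10000) = -256/15625 rad
Load 3 — applied couple M₀=-16 kN·m at a=4 m (b=L-a=12):
  θ_3 = (R_Ax²/2 - M_Ax)/EI  [x≤a] with R_A=-9/8, M_A=3 = ((-9/8)·(16/5)²/2 - 3·(16/5))/10000 = -24/15625 rad
Superposition: θ = Σ θ_i = -382/15625 rad ≈ -0.024448 rad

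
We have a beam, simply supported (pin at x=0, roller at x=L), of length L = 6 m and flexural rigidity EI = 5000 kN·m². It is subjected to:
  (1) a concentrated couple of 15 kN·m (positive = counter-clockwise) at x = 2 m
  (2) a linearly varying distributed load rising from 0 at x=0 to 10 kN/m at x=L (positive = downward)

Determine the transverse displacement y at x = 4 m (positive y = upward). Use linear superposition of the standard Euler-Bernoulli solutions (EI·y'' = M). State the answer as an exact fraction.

Load 1 — applied couple M₀=15 kN·m at a=2 m (b=L-a=4):
  y_1 = (M₀x³/(6L)-M₀(x-a)²/2+C₁x)/EI  [x>a] with C₁=M₀(3b²-L²)/(6L)=5 = (15·4³/(6·6)-15·(4-2)²/2+5·4)/5000 = 1/300 m
Load 2 — triangular load w₀=10 kN/m (0→w₀ over full span):
  y_2 = -w₀x(7L⁴-10L²x²+3x⁴)/(360LEI) = -10·4·(7·6⁴-10·6²·4²+3·4⁴)/(360·6·5000) = -17/1125 m
Superposition: y = Σ y_i = -53/4500 m ≈ -0.011778 m

y(4) = -53/4500 m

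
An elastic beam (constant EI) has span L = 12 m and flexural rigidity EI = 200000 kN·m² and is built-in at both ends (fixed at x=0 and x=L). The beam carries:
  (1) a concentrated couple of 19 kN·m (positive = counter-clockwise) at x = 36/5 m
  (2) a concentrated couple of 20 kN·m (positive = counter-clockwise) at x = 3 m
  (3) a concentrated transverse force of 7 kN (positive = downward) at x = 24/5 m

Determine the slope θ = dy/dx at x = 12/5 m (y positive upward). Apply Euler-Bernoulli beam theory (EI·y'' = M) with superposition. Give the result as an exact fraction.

θ(12/5) = -3747/78125000 rad

Load 1 — applied couple M₀=19 kN·m at a=36/5 m (b=L-a=24/5):
  θ_1 = (R_Ax²/2 - M_Ax)/EI  [x≤a] with R_A=57/25, M_A=152/25 = ((57/25)·(12/5)²/2 - (152/25)·(12/5))/200000 = -627/15625000 rad
Load 2 — applied couple M₀=20 kN·m at a=3 m (b=L-a=9):
  θ_2 = (R_Ax²/2 - M_Ax)/EI  [x≤a] with R_A=15/8, M_A=-15/4 = ((15/8)·(12/5)²/2 - (-15/4)·(12/5))/200000 = 9/125000 rad
Load 3 — point force P=7 kN at a=24/5 m (b=L-a=36/5):
  θ_3 = -Pb²x(2aL-(3a+b)x)/(2L³EI)  [x≤a] = -7·(36/5)²·(12/5)·(2·(24/5)·12-(3·(24/5)+(36/5))·(12/5))/(2·12³·200000) = -6237/78125000 rad
Superposition: θ = Σ θ_i = -3747/78125000 rad ≈ -0.000048 rad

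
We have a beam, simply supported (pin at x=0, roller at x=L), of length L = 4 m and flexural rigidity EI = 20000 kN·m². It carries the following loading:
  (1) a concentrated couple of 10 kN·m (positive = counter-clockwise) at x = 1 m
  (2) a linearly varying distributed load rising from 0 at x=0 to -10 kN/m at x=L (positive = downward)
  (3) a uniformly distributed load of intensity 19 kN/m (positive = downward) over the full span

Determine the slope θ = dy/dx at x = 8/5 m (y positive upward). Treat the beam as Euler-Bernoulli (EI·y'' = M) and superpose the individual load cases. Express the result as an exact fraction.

θ(8/5) = -38791/90000000 rad

Load 1 — applied couple M₀=10 kN·m at a=1 m (b=L-a=3):
  θ_1 = (M₀x²/(2L)-M₀(x-a)+C₁)/EI  [x>a] with C₁=M₀(3b²-L²)/(6L)=55/12 = (10·(8/5)²/(2·4)-10·((8/5)-1)+(55/12))/20000 = 107/1200000 rad
Load 2 — triangular load w₀=-10 kN/m (0→w₀ over full span):
  θ_2 = -w₀(7L⁴-30L²x²+15x⁴)/(360LEI) = -(-10)·(7·4⁴-30·4²·(8/5)²+15·(8/5)⁴)/(360·4·20000) = 323/1406250 rad
Load 3 — uniform load w=19 kN/m over full span:
  θ_3 = -w(L³-6Lx²+4x³)/(24EI) = -19·(4³-6·4·(8/5)²+4·(8/5)³)/(24·20000) = -703/937500 rad
Superposition: θ = Σ θ_i = -38791/90000000 rad ≈ -0.000431 rad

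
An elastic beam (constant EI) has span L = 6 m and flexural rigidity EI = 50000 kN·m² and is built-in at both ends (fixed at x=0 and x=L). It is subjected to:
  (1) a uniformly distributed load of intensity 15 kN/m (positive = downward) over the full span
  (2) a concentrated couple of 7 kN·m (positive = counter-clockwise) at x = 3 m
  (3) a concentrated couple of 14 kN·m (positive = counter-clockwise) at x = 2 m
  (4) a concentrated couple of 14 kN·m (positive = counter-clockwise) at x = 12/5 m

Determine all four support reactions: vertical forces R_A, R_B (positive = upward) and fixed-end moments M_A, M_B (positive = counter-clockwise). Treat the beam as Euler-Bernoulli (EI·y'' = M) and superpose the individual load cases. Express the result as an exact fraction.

Load 1 — uniform load w=15 kN/m over full span:
  R_A = wL/2 = 15·6/2 = 45 kN
  M_A = wL²/12 = 15·6²/12 = 45 kN·m
  R_B = wL/2 = 15·6/2 = 45 kN
  M_B = -wL²/12 = -15·6²/12 = -45 kN·m
Load 2 — applied couple M₀=7 kN·m at a=3 m (b=L-a=3):
  R_A = 6M₀ab/L³ = 6·7·3·3/6³ = 7/4 kN
  M_A = M₀b(2a-b)/L² = 7·3·(2·3-3)/6² = 7/4 kN·m
  R_B = -6M₀ab/L³ = -6·7·3·3/6³ = -7/4 kN
  M_B = M₀a(2b-a)/L² = 7·3·(2·3-3)/6² = 7/4 kN·m
Load 3 — applied couple M₀=14 kN·m at a=2 m (b=L-a=4):
  R_A = 6M₀ab/L³ = 6·14·2·4/6³ = 28/9 kN
  M_A = M₀b(2a-b)/L² = 14·4·(2·2-4)/6² = 0 kN·m
  R_B = -6M₀ab/L³ = -6·14·2·4/6³ = -28/9 kN
  M_B = M₀a(2b-a)/L² = 14·2·(2·4-2)/6² = 14/3 kN·m
Load 4 — applied couple M₀=14 kN·m at a=12/5 m (b=L-a=18/5):
  R_A = 6M₀ab/L³ = 6·14·(12/5)·(18/5)/6³ = 84/25 kN
  M_A = M₀b(2a-b)/L² = 14·(18/5)·(2·(12/5)-(18/5))/6² = 42/25 kN·m
  R_B = -6M₀ab/L³ = -6·14·(12/5)·(18/5)/6³ = -84/25 kN
  M_B = M₀a(2b-a)/L² = 14·(12/5)·(2·(18/5)-(12/5))/6² = 112/25 kN·m
Superposition: R_A = 47899/900 kN, M_A = 4843/100 kN·m, R_B = 33101/900 kN, M_B = -10231/300 kN·m

R_A = 47899/900 kN, M_A = 4843/100 kN·m, R_B = 33101/900 kN, M_B = -10231/300 kN·m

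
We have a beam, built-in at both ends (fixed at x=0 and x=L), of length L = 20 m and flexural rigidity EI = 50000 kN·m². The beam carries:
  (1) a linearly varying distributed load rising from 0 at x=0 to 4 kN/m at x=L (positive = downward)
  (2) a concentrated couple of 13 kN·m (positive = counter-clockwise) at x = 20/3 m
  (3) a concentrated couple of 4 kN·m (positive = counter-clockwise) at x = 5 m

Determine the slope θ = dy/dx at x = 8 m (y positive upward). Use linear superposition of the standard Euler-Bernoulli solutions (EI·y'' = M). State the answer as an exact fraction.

θ(8) = -163/125000 rad

Load 1 — triangular load w₀=4 kN/m (0→w₀ over full span):
  θ_1 = -w₀(2x(L-x)(L-2x)(x+2L)+x²(L-x)²)/(120LEI) = -4·(2·8·(20-8)·(20-2·8)·(8+2·20)+8²·(20-8)²)/(120·20·50000) = -24/15625 rad
Load 2 — applied couple M₀=13 kN·m at a=20/3 m (b=L-a=40/3):
  θ_2 = (R_Ax²/2 - M_Ax - M₀(x-a))/EI  [x>a] with R_A=13/15, M_A=0 = ((13/15)·8²/2 - 0·8 - 13·(8-(20/3)))/50000 = 13/62500 rad
Load 3 — applied couple M₀=4 kN·m at a=5 m (b=L-a=15):
  θ_3 = (R_Ax²/2 - M_Ax - M₀(x-a))/EI  [x>a] with R_A=9/40, M_A=-3/4 = ((9/40)·8²/2 - (-3/4)·8 - 4·(8-5))/50000 = 3/125000 rad
Superposition: θ = Σ θ_i = -163/125000 rad ≈ -0.001304 rad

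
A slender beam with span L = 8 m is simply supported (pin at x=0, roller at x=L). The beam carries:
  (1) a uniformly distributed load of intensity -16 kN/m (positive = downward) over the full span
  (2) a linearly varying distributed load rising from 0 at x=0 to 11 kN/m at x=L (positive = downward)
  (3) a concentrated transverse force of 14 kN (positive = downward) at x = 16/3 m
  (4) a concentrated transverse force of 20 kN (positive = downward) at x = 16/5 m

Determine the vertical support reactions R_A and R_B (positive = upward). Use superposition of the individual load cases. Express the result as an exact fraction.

Load 1 — uniform load w=-16 kN/m over full span:
  R_A = wL/2 = (-16)·8/2 = -64 kN
  R_B = wL/2 = (-16)·8/2 = -64 kN
Load 2 — triangular load w₀=11 kN/m (0→w₀ over full span):
  R_A = w₀L/6 = 11·8/6 = 44/3 kN
  R_B = w₀L/3 = 11·8/3 = 88/3 kN
Load 3 — point force P=14 kN at a=16/3 m (b=L-a=8/3):
  R_A = Pb/L = 14·(8/3)/8 = 14/3 kN
  R_B = Pa/L = 14·(16/3)/8 = 28/3 kN
Load 4 — point force P=20 kN at a=16/5 m (b=L-a=24/5):
  R_A = Pb/L = 20·(24/5)/8 = 12 kN
  R_B = Pa/L = 20·(16/5)/8 = 8 kN
Superposition: R_A = -98/3 kN, R_B = -52/3 kN

R_A = -98/3 kN, R_B = -52/3 kN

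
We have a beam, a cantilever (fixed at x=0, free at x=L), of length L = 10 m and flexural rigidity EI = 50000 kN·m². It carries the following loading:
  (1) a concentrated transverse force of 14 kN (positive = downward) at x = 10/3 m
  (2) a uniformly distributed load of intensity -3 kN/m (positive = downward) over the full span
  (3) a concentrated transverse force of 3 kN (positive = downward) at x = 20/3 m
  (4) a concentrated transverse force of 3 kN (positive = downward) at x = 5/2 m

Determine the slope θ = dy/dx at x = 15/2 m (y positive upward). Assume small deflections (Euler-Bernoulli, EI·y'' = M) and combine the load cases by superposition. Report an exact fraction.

Load 1 — point force P=14 kN at a=10/3 m (b=L-a=20/3):
  θ_1 = -Pa²/(2EI)  [x>a] = -14·(10/3)²/(2·50000) = -7/4500 rad
Load 2 — uniform load w=-3 kN/m over full span:
  θ_2 = -wx(x²-3Lx+3L²)/(6EI) = -(-3)·(15/2)·((15/2)²-3·10·(15/2)+3·10²)/(6·50000) = 63/6400 rad
Load 3 — point force P=3 kN at a=20/3 m (b=L-a=10/3):
  θ_3 = -Pa²/(2EI)  [x>a] = -3·(20/3)²/(2·50000) = -1/750 rad
Load 4 — point force P=3 kN at a=5/2 m (b=L-a=15/2):
  θ_4 = -Pa²/(2EI)  [x>a] = -3·(5/2)²/(2·50000) = -3/16000 rad
Superposition: θ = Σ θ_i = 1949/288000 rad ≈ 0.006767 rad

θ(15/2) = 1949/288000 rad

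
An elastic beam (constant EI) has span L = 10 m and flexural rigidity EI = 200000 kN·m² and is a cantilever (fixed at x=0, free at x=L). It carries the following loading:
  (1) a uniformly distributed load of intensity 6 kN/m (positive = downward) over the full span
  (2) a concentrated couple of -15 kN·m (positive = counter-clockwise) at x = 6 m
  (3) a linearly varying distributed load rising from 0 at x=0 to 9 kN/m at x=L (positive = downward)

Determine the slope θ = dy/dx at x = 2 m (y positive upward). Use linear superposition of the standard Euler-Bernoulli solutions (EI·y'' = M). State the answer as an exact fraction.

θ(2) = -5143/1000000 rad

Load 1 — uniform load w=6 kN/m over full span:
  θ_1 = -wx(x²-3Lx+3L²)/(6EI) = -6·2·(2²-3·10·2+3·10²)/(6·200000) = -61/25000 rad
Load 2 — applied couple M₀=-15 kN·m at a=6 m (b=L-a=4):
  θ_2 = M₀x/EI  [x≤a] = (-15)·2/200000 = -3/20000 rad
Load 3 — triangular load w₀=9 kN/m (0→w₀ over full span):
  θ_3 = (w₀Lx²/4-w₀L²x/3-w₀x⁴/(24L))/EI = (9·10·2²/4-9·10²·2/3-9·2⁴/(24·10))/200000 = -2553/1000000 rad
Superposition: θ = Σ θ_i = -5143/1000000 rad ≈ -0.005143 rad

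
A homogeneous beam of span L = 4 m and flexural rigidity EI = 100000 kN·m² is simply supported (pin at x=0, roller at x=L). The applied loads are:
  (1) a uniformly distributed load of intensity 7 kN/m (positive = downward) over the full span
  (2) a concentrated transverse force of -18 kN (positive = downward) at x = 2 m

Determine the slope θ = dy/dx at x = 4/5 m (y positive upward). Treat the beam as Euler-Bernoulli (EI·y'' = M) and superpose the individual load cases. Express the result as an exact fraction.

θ(4/5) = 21/6250000 rad

Load 1 — uniform load w=7 kN/m over full span:
  θ_1 = -w(L³-6Lx²+4x³)/(24EI) = -7·(4³-6·4·(4/5)²+4·(4/5)³)/(24·100000) = -231/1562500 rad
Load 2 — point force P=-18 kN at a=2 m (b=L-a=2):
  θ_2 = -Pb(L²-b²-3x²)/(6LEI)  [x≤a] = -(-18)·2·(4²-2²-3·(4/5)²)/(6·4·100000) = 189/1250000 rad
Superposition: θ = Σ θ_i = 21/6250000 rad ≈ 0.000003 rad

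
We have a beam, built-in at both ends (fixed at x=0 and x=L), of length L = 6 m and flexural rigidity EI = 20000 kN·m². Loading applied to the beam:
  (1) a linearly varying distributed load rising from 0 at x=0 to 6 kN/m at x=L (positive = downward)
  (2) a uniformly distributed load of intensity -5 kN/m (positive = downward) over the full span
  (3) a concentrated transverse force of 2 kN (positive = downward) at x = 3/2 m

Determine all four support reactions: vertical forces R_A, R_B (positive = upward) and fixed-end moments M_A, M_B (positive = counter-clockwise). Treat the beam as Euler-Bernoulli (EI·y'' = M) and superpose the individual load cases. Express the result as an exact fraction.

Load 1 — triangular load w₀=6 kN/m (0→w₀ over full span):
  R_A = 3w₀L/20 = 3·6·6/20 = 27/5 kN
  M_A = w₀L²/30 = 6·6²/30 = 36/5 kN·m
  R_B = 7w₀L/20 = 7·6·6/20 = 63/5 kN
  M_B = -w₀L²/20 = -6·6²/20 = -54/5 kN·m
Load 2 — uniform load w=-5 kN/m over full span:
  R_A = wL/2 = (-5)·6/2 = -15 kN
  M_A = wL²/12 = (-5)·6²/12 = -15 kN·m
  R_B = wL/2 = (-5)·6/2 = -15 kN
  M_B = -wL²/12 = -(-5)·6²/12 = 15 kN·m
Load 3 — point force P=2 kN at a=3/2 m (b=L-a=9/2):
  R_A = Pb²(3a+b)/L³ = 2·(9/2)²·(3·(3/2)+(9/2))/6³ = 27/16 kN
  M_A = Pab²/L² = 2·(3/2)·(9/2)²/6² = 27/16 kN·m
  R_B = Pa²(a+3b)/L³ = 2·(3/2)²·((3/2)+3·(9/2))/6³ = 5/16 kN
  M_B = -Pa²b/L² = -2·(3/2)²·(9/2)/6² = -9/16 kN·m
Superposition: R_A = -633/80 kN, M_A = -489/80 kN·m, R_B = -167/80 kN, M_B = 291/80 kN·m

R_A = -633/80 kN, M_A = -489/80 kN·m, R_B = -167/80 kN, M_B = 291/80 kN·m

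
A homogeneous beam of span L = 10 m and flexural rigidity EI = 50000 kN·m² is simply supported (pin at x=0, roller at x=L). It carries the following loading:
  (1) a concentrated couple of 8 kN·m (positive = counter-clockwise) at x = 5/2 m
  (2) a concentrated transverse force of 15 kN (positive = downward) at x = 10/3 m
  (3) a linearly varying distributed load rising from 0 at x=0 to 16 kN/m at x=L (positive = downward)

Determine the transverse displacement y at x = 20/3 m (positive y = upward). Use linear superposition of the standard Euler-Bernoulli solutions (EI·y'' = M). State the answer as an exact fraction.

Load 1 — applied couple M₀=8 kN·m at a=5/2 m (b=L-a=15/2):
  y_1 = (M₀x³/(6L)-M₀(x-a)²/2+C₁x)/EI  [x>a] with C₁=M₀(3b²-L²)/(6L)=55/6 = (8·(20/3)³/(6·10)-8·((20/3)-(5/2))²/2+(55/6)·(20/3))/50000 = 101/162000 m
Load 2 — point force P=15 kN at a=10/3 m (b=L-a=20/3):
  y_2 = -Pa(L-x)(2Lx-a²-x²)/(6LEI)  [x>a] = -15·(10/3)·(10-(20/3))·(2·10·(20/3)-(10/3)²-(20/3)²)/(6·10·50000) = -7/1620 m
Load 3 — triangular load w₀=16 kN/m (0→w₀ over full span):
  y_3 = -w₀x(7L⁴-10L²x²+3x⁴)/(360LEI) = -16·(20/3)·(7·10⁴-10·10²·(20/3)²+3·(20/3)⁴)/(360·10·50000) = -68/3645 m
Superposition: y = Σ y_i = -32591/1458000 m ≈ -0.022353 m

y(20/3) = -32591/1458000 m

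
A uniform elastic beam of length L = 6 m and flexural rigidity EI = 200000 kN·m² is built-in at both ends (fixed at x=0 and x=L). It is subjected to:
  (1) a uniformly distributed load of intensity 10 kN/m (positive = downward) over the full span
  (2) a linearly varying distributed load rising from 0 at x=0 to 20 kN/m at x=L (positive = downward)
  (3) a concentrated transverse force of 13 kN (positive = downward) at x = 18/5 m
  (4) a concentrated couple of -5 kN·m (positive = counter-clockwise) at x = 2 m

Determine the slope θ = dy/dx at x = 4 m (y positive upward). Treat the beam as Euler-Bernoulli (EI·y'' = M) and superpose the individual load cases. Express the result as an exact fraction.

Load 1 — uniform load w=10 kN/m over full span:
  θ_1 = -wx(L-x)(L-2x)/(12EI) = -10·4·(6-4)·(6-2·4)/(12·200000) = 1/15000 rad
Load 2 — triangular load w₀=20 kN/m (0→w₀ over full span):
  θ_2 = -w₀(2x(L-x)(L-2x)(x+2L)+x²(L-x)²)/(120LEI) = -20·(2·4·(6-4)·(6-2·4)·(4+2·6)+4²·(6-4)²)/(120·6·200000) = 7/112500 rad
Load 3 — point force P=13 kN at a=18/5 m (b=L-a=12/5):
  θ_3 = Pa²(L-x)(2bL-(3b+a)(L-x))/(2L³EI)  [x>a] = 13·(18/5)²·(6-4)·(2·(12/5)·6-(3·(12/5)+(18/5))·(6-4))/(2·6³·200000) = 351/12500000 rad
Load 4 — applied couple M₀=-5 kN·m at a=2 m (b=L-a=4):
  θ_4 = (R_Ax²/2 - M_Ax - M₀(x-a))/EI  [x>a] with R_A=-10/9, M_A=0 = ((-10/9)·4²/2 - 0·4 - (-5)·(4-2))/200000 = 1/180000 rad
Superposition: θ = Σ θ_i = 4571/28125000 rad ≈ 0.000163 rad

θ(4) = 4571/28125000 rad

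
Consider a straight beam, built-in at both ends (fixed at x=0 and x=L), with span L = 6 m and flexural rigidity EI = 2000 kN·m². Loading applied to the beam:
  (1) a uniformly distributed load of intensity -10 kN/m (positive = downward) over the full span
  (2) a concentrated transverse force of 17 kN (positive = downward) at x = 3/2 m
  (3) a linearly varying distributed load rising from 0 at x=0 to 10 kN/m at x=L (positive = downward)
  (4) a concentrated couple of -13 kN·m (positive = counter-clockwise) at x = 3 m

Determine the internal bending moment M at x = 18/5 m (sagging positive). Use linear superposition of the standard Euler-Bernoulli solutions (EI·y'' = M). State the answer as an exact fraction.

M(18/5) = 307/800 kN·m

Load 1 — uniform load w=-10 kN/m over full span:
  M_1 = wLx/2 - wL²/12 - wx²/2 = (-10)·6·(18/5)/2 - (-10)·6²/12 - (-10)·(18/5)²/2 = -66/5 kN·m
Load 2 — point force P=17 kN at a=3/2 m (b=L-a=9/2):
  M_2 = Pa²(a+3b)(L-x)/L³ - Pa²b/L²  [x>a] = 17·(3/2)²·((3/2)+3·(9/2))·(6-(18/5))/6³ - 17·(3/2)²·(9/2)/6² = 51/32 kN·m
Load 3 — triangular load w₀=10 kN/m (0→w₀ over full span):
  M_3 = 3w₀Lx/20 - w₀L²/30 - w₀x³/(6L) = 3·10·6·(18/5)/20 - 10·6²/30 - 10·(18/5)³/(6·6) = 186/25 kN·m
Load 4 — applied couple M₀=-13 kN·m at a=3 m (b=L-a=3):
  M_4 = R_Ax - M_A - M₀  [x>a] with R_A=-13/4, M_A=-13/4 = (-13/4)·(18/5) - (-13/4) - (-13) = 91/20 kN·m
Superposition: M = Σ M_i = 307/800 kN·m ≈ 0.383750 kN·m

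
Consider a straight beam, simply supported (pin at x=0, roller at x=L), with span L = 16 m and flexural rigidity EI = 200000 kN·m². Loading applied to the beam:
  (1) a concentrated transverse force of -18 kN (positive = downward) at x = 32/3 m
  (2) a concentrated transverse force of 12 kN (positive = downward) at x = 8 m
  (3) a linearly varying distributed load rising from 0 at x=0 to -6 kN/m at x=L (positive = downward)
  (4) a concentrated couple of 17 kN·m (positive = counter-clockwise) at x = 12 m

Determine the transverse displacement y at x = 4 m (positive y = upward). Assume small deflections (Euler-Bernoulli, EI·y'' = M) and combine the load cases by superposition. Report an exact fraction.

Load 1 — point force P=-18 kN at a=32/3 m (b=L-a=16/3):
  y_1 = -Pbx(L²-b²-x²)/(6LEI)  [x≤a] = -(-18)·(16/3)·4·(16²-(16/3)²-4²)/(6·16·200000) = 119/28125 m
Load 2 — point force P=12 kN at a=8 m (b=L-a=8):
  y_2 = -Pbx(L²-b²-x²)/(6LEI)  [x≤a] = -12·8·4·(16²-8²-4²)/(6·16·200000) = -11/3125 m
Load 3 — triangular load w₀=-6 kN/m (0→w₀ over full span):
  y_3 = -w₀x(7L⁴-10L²x²+3x⁴)/(360LEI) = -(-6)·4·(7·16⁴-10·16²·4²+3·4⁴)/(360·16·200000) = 109/12500 m
Load 4 — applied couple M₀=17 kN·m at a=12 m (b=L-a=4):
  y_4 = (M₀x³/(6L)+C₁x)/EI  [x≤a] with C₁=M₀(3b²-L²)/(6L)=-221/6 = (17·4³/(6·16)+(-221/6)·4)/200000 = -17/25000 m
Superposition: y = Σ y_i = 1969/225000 m ≈ 0.008751 m

y(4) = 1969/225000 m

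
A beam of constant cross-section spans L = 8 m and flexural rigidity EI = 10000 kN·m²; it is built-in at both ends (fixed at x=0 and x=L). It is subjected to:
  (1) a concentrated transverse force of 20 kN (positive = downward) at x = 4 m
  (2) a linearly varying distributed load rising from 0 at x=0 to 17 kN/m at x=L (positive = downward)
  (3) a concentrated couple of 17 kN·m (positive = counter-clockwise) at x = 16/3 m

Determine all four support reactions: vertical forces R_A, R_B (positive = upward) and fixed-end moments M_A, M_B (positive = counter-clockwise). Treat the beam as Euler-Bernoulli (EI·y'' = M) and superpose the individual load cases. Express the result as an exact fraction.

Load 1 — point force P=20 kN at a=4 m (b=L-a=4):
  R_A = Pb²(3a+b)/L³ = 20·4²·(3·4+4)/8³ = 10 kN
  M_A = Pab²/L² = 20·4·4²/8² = 20 kN·m
  R_B = Pa²(a+3b)/L³ = 20·4²·(4+3·4)/8³ = 10 kN
  M_B = -Pa²b/L² = -20·4²·4/8² = -20 kN·m
Load 2 — triangular load w₀=17 kN/m (0→w₀ over full span):
  R_A = 3w₀L/20 = 3·17·8/20 = 102/5 kN
  M_A = w₀L²/30 = 17·8²/30 = 544/15 kN·m
  R_B = 7w₀L/20 = 7·17·8/20 = 238/5 kN
  M_B = -w₀L²/20 = -17·8²/20 = -272/5 kN·m
Load 3 — applied couple M₀=17 kN·m at a=16/3 m (b=L-a=8/3):
  R_A = 6M₀ab/L³ = 6·17·(16/3)·(8/3)/8³ = 17/6 kN
  M_A = M₀b(2a-b)/L² = 17·(8/3)·(2·(16/3)-(8/3))/8² = 17/3 kN·m
  R_B = -6M₀ab/L³ = -6·17·(16/3)·(8/3)/8³ = -17/6 kN
  M_B = M₀a(2b-a)/L² = 17·(16/3)·(2·(8/3)-(16/3))/8² = 0 kN·m
Superposition: R_A = 997/30 kN, M_A = 929/15 kN·m, R_B = 1643/30 kN, M_B = -372/5 kN·m

R_A = 997/30 kN, M_A = 929/15 kN·m, R_B = 1643/30 kN, M_B = -372/5 kN·m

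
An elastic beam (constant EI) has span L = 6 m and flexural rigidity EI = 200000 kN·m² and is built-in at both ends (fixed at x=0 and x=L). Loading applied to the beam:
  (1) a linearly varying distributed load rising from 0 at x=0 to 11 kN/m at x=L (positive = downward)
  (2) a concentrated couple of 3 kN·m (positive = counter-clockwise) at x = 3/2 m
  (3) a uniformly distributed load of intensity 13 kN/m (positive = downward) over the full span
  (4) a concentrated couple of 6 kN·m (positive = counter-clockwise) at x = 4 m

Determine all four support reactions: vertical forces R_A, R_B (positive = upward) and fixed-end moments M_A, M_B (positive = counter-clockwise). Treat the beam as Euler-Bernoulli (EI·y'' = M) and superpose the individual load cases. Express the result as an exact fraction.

R_A = 12191/240 kN, M_A = 4291/80 kN·m, R_B = 14449/240 kN, M_B = -4629/80 kN·m

Load 1 — triangular load w₀=11 kN/m (0→w₀ over full span):
  R_A = 3w₀L/20 = 3·11·6/20 = 99/10 kN
  M_A = w₀L²/30 = 11·6²/30 = 66/5 kN·m
  R_B = 7w₀L/20 = 7·11·6/20 = 231/10 kN
  M_B = -w₀L²/20 = -11·6²/20 = -99/5 kN·m
Load 2 — applied couple M₀=3 kN·m at a=3/2 m (b=L-a=9/2):
  R_A = 6M₀ab/L³ = 6·3·(3/2)·(9/2)/6³ = 9/16 kN
  M_A = M₀b(2a-b)/L² = 3·(9/2)·(2·(3/2)-(9/2))/6² = -9/16 kN·m
  R_B = -6M₀ab/L³ = -6·3·(3/2)·(9/2)/6³ = -9/16 kN
  M_B = M₀a(2b-a)/L² = 3·(3/2)·(2·(9/2)-(3/2))/6² = 15/16 kN·m
Load 3 — uniform load w=13 kN/m over full span:
  R_A = wL/2 = 13·6/2 = 39 kN
  M_A = wL²/12 = 13·6²/12 = 39 kN·m
  R_B = wL/2 = 13·6/2 = 39 kN
  M_B = -wL²/12 = -13·6²/12 = -39 kN·m
Load 4 — applied couple M₀=6 kN·m at a=4 m (b=L-a=2):
  R_A = 6M₀ab/L³ = 6·6·4·2/6³ = 4/3 kN
  M_A = M₀b(2a-b)/L² = 6·2·(2·4-2)/6² = 2 kN·m
  R_B = -6M₀ab/L³ = -6·6·4·2/6³ = -4/3 kN
  M_B = M₀a(2b-a)/L² = 6·4·(2·2-4)/6² = 0 kN·m
Superposition: R_A = 12191/240 kN, M_A = 4291/80 kN·m, R_B = 14449/240 kN, M_B = -4629/80 kN·m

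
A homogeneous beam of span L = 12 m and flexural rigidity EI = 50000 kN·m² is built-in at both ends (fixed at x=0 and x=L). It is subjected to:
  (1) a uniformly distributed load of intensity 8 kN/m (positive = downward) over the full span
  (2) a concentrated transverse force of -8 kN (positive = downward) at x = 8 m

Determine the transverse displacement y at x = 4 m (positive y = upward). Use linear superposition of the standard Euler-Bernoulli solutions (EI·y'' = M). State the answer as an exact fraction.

y(4) = -1552/253125 m

Load 1 — uniform load w=8 kN/m over full span:
  y_1 = -wx²(L-x)²/(24EI) = -8·4²·(12-4)²/(24·50000) = -64/9375 m
Load 2 — point force P=-8 kN at a=8 m (b=L-a=4):
  y_2 = -Pb²x²(3aL-(3a+b)x)/(6L³EI)  [x≤a] = -(-8)·4²·4²·(3·8·12-(3·8+4)·4)/(6·12³·50000) = 176/253125 m
Superposition: y = Σ y_i = -1552/253125 m ≈ -0.006131 m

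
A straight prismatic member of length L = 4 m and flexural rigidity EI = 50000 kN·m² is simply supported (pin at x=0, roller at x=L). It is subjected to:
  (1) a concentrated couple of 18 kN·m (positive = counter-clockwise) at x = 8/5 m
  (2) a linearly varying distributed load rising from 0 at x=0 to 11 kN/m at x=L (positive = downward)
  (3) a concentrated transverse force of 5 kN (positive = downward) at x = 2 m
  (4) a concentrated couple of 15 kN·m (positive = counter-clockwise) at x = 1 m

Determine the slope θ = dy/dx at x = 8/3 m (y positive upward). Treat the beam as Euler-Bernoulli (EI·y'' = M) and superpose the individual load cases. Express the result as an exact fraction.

θ(8/3) = 113581/2430000000 rad

Load 1 — applied couple M₀=18 kN·m at a=8/5 m (b=L-a=12/5):
  θ_1 = (M₀x²/(2L)-M₀(x-a)+C₁)/EI  [x>a] with C₁=M₀(3b²-L²)/(6L)=24/25 = (18·(8/3)²/(2·4)-18·((8/3)-(8/5))+(24/25))/50000 = -7/156250 rad
Load 2 — triangular load w₀=11 kN/m (0→w₀ over full span):
  θ_2 = -w₀(7L⁴-30L²x²+15x⁴)/(360LEI) = -11·(7·4⁴-30·4²·(8/3)²+15·(8/3)⁴)/(360·4·50000) = 1001/7593750 rad
Load 3 — point force P=5 kN at a=2 m (b=L-a=2):
  θ_3 = -Pa(2L²-6Lx+3x²+a²)/(6LEI)  [x>a] = -5·2·(2·4²-6·4·(8/3)+3·(8/3)²+2²)/(6·4·50000) = 1/18000 rad
Load 4 — applied couple M₀=15 kN·m at a=1 m (b=L-a=3):
  θ_4 = (M₀x²/(2L)-M₀(x-a)+C₁)/EI  [x>a] with C₁=M₀(3b²-L²)/(6L)=55/8 = (15·(8/3)²/(2·4)-15·((8/3)-1)+(55/8))/50000 = -23/240000 rad
Superposition: θ = Σ θ_i = 113581/2430000000 rad ≈ 0.000047 rad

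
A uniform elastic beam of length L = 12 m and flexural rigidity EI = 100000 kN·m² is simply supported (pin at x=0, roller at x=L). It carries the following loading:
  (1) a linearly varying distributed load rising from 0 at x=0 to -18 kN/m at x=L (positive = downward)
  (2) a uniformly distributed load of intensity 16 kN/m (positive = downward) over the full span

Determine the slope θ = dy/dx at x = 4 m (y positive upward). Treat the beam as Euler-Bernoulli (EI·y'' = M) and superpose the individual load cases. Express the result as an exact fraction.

θ(4) = -104/46875 rad

Load 1 — triangular load w₀=-18 kN/m (0→w₀ over full span):
  θ_1 = -w₀(7L⁴-30L²x²+15x⁴)/(360LEI) = -(-18)·(7·12⁴-30·12²·4²+15·4⁴)/(360·12·100000) = 52/15625 rad
Load 2 — uniform load w=16 kN/m over full span:
  θ_2 = -w(L³-6Lx²+4x³)/(24EI) = -16·(12³-6·12·4²+4·4³)/(24·100000) = -52/9375 rad
Superposition: θ = Σ θ_i = -104/46875 rad ≈ -0.002219 rad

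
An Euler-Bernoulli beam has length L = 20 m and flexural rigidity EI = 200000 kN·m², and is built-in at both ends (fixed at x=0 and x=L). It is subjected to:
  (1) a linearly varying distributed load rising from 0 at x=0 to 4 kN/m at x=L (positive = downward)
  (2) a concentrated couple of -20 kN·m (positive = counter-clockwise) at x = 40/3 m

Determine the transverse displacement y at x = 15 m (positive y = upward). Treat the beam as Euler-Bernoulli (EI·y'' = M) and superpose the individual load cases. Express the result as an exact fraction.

y(15) = -281/115200 m

Load 1 — triangular load w₀=4 kN/m (0→w₀ over full span):
  y_1 = -w₀x²(L-x)²(x+2L)/(120LEI) = -4·15²·(20-15)²·(15+2·20)/(120·20·200000) = -33/12800 m
Load 2 — applied couple M₀=-20 kN·m at a=40/3 m (b=L-a=20/3):
  y_2 = (R_Ax³/6 - M_Ax²/2 - M₀(x-a)²/2)/EI  [x>a] with R_A=-4/3, M_A=-20/3 = ((-4/3)·15³/6 - (-20/3)·15²/2 - (-20)·(15-(40/3))²/2)/200000 = 1/7200 m
Superposition: y = Σ y_i = -281/115200 m ≈ -0.002439 m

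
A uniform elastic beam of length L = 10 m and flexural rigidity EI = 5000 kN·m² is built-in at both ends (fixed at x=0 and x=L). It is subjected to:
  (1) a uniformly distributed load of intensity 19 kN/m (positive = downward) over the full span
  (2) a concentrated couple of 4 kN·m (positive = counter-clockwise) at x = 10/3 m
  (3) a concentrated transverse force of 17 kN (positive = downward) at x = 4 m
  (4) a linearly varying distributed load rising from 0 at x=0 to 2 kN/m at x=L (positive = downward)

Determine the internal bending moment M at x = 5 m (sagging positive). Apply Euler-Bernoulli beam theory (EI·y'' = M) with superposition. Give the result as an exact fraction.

Load 1 — uniform load w=19 kN/m over full span:
  M_1 = wLx/2 - wL²/12 - wx²/2 = 19·10·5/2 - 19·10²/12 - 19·5²/2 = 475/6 kN·m
Load 2 — applied couple M₀=4 kN·m at a=10/3 m (b=L-a=20/3):
  M_2 = R_Ax - M_A - M₀  [x>a] with R_A=8/15, M_A=0 = (8/15)·5 - 0 - 4 = -4/3 kN·m
Load 3 — point force P=17 kN at a=4 m (b=L-a=6):
  M_3 = Pa²(a+3b)(L-x)/L³ - Pa²b/L²  [x>a] = 17·4²·(4+3·6)·(10-5)/10³ - 17·4²·6/10² = 68/5 kN·m
Load 4 — triangular load w₀=2 kN/m (0→w₀ over full span):
  M_4 = 3w₀Lx/20 - w₀L²/30 - w₀x³/(6L) = 3·2·10·5/20 - 2·10²/30 - 2·5³/(6·10) = 25/6 kN·m
Superposition: M = Σ M_i = 478/5 kN·m ≈ 95.600000 kN·m

M(5) = 478/5 kN·m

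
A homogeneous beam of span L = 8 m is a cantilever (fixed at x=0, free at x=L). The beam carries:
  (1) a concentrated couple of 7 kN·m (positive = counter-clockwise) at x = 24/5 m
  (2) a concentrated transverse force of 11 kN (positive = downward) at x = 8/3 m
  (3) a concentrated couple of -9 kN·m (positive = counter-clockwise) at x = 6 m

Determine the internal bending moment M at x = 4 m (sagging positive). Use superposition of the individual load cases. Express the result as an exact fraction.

Load 1 — applied couple M₀=7 kN·m at a=24/5 m (b=L-a=16/5):
  M_1 = M₀  [x≤a] = 7 = 7 kN·m
Load 2 — point force P=11 kN at a=8/3 m (b=L-a=16/3):
  M_2 = 0  [x>a] = 0 kN·m
Load 3 — applied couple M₀=-9 kN·m at a=6 m (b=L-a=2):
  M_3 = M₀  [x≤a] = (-9) = -9 kN·m
Superposition: M = Σ M_i = -2 kN·m ≈ -2.000000 kN·m

M(4) = -2 kN·m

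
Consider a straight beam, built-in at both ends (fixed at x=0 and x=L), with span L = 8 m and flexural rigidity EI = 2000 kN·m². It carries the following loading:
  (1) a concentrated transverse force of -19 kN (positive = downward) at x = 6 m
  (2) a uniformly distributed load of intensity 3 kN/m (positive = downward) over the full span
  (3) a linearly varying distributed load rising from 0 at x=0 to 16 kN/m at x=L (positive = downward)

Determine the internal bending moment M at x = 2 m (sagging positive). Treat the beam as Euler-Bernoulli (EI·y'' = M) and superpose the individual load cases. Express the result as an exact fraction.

M(2) = 383/80 kN·m

Load 1 — point force P=-19 kN at a=6 m (b=L-a=2):
  M_1 = Pb²(3a+b)x/L³ - Pab²/L²  [x≤a] = (-19)·2²·(3·6+2)·2/8³ - (-19)·6·2²/8² = 19/16 kN·m
Load 2 — uniform load w=3 kN/m over full span:
  M_2 = wLx/2 - wL²/12 - wx²/2 = 3·8·2/2 - 3·8²/12 - 3·2²/2 = 2 kN·m
Load 3 — triangular load w₀=16 kN/m (0→w₀ over full span):
  M_3 = 3w₀Lx/20 - w₀L²/30 - w₀x³/(6L) = 3·16·8·2/20 - 16·8²/30 - 16·2³/(6·8) = 8/5 kN·m
Superposition: M = Σ M_i = 383/80 kN·m ≈ 4.787500 kN·m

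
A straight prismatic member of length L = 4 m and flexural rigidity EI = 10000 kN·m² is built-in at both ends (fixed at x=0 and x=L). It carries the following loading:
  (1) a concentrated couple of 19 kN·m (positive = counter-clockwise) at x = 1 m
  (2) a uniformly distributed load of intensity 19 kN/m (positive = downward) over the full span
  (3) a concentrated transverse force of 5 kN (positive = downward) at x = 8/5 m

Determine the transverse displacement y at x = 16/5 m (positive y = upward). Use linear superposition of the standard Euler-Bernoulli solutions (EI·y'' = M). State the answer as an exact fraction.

Load 1 — applied couple M₀=19 kN·m at a=1 m (b=L-a=3):
  y_1 = (R_Ax³/6 - M_Ax²/2 - M₀(x-a)²/2)/EI  [x>a] with R_A=171/32, M_A=-57/16 = ((171/32)·(16/5)³/6 - (-57/16)·(16/5)²/2 - 19·((16/5)-1)²/2)/10000 = 361/2500000 m
Load 2 — uniform load w=19 kN/m over full span:
  y_2 = -wx²(L-x)²/(24EI) = -19·(16/5)²·(4-(16/5))²/(24·10000) = -608/1171875 m
Load 3 — point force P=5 kN at a=8/5 m (b=L-a=12/5):
  y_3 = -Pa²(L-x)²(3bL-(3b+a)(L-x))/(6L³EI)  [x>a] = -5·(8/5)²·(4-(16/5))²·(3·(12/5)·4-(3·(12/5)+(8/5))·(4-(16/5)))/(6·4³·10000) = -272/5859375 m
Superposition: y = Σ y_i = -26303/62500000 m ≈ -0.000421 m

y(16/5) = -26303/62500000 m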